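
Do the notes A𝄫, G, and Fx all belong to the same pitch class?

Yes

Abb is pitch class 7; G is pitch class 7; F## is pitch class 7.
All spellings map to pitch class 7, so they are enharmonically equivalent.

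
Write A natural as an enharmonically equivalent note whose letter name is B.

Bbb

A is pitch class 9. The letter B alone is pitch class 11.
To reach pitch class 9 from B requires an offset of -2 semitones, i.e. double flat: Bbb.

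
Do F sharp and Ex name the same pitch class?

Yes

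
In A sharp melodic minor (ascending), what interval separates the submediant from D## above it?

The submediant of A# melodic minor (ascending) is F##.
F## up to D##: letters F→D make it a sixth; 9 semitones makes it major.

major sixth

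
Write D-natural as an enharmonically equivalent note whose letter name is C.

D is pitch class 2. The letter C alone is pitch class 0.
To reach pitch class 2 from C requires an offset of +2 semitones, i.e. double sharp: C##.

C##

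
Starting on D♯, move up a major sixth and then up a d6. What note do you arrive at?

A major sixth up from D# is B# (letter B, 9 semitones up).
A diminished sixth up from B# is G (letter G, 7 semitones up).

G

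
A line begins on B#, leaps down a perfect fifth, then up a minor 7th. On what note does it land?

D#

A perfect fifth down from B# is E# (letter E, 7 semitones down).
A minor seventh up from E# is D# (letter D, 10 semitones up).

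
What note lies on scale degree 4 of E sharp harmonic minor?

A#

Degree 4 takes the letter 3 steps above E, which is A.
In harmonic minor, degree 4 sits 5 semitones above the tonic. E# + 5 semitones is pitch class 10, spelled on A as A#.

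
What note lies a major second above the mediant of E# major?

The mediant of E# major is G##.
A major second (2 semitones) above G## lands on the letter A, giving A##.

A##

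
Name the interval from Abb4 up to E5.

doubly augmented fifth

Counting letters A–B–C–D–E gives a fifth.
Abb→E = 9 semitones, 2 wider than the perfect fifth (7), so doubly augmented.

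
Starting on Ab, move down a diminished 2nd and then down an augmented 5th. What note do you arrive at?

C

A diminished second down from Ab is G# (letter G, 0 semitones down).
An augmented fifth down from G# is C (letter C, 8 semitones down).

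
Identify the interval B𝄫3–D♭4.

Counting letters B–C–D gives a third.
Bbb→Db = 4 semitones, exactly the major third.

major third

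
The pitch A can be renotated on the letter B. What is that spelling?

Plain B sits 2 semitones above A, so on the letter B the same pitch needs a double flat: Bbb.

Bbb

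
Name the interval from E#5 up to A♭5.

The letter names run E→A, a span of 3 letter steps, so the interval is some kind of fourth.
E# to Ab is 3 semitones. A perfect fourth is 5, so 3 makes it doubly diminished.

doubly diminished fourth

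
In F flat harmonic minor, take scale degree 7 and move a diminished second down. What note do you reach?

D#

Scale degree 7 of Fb harmonic minor is Eb.
A diminished second (0 semitones) below Eb lands on the letter D, giving D#.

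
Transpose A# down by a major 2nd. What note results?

G#

A second below A lands on the letter G.
A major second spans 2 semitones, so A# moves to pitch class 8. On the letter G that is G#.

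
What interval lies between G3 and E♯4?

The letter names run G→E, a span of 5 letter steps, so the interval is some kind of sixth.
G to E# is 10 semitones. A major sixth is 9, so 10 makes it augmented.

augmented sixth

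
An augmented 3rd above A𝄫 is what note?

C

A up a major third is C#, so the target letter is C.
From Abb, an augmented third is 5 semitones up: C.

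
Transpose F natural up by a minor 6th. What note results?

Db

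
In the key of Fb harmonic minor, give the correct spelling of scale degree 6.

Degree 6 takes the letter 5 steps above F, which is D.
In harmonic minor, degree 6 sits 8 semitones above the tonic. Fb + 8 semitones is pitch class 0, spelled on D as Dbb.

Dbb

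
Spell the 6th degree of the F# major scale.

D#

Degree 6 takes the letter 5 steps above F, which is D.
In major, degree 6 sits 9 semitones above the tonic. F# + 9 semitones is pitch class 3, spelled on D as D#.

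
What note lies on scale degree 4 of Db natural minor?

Gb

Degree 4 takes the letter 3 steps above D, which is G.
In natural minor, degree 4 sits 5 semitones above the tonic. Db + 5 semitones is pitch class 6, spelled on G as Gb.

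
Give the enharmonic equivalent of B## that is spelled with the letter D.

Db

B## is pitch class 1. The letter D alone is pitch class 2.
To reach pitch class 1 from D requires an offset of -1 semitone, i.e. flat: Db.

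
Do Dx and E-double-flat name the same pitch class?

No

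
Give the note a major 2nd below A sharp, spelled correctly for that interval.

A second below A lands on the letter G.
A major second spans 2 semitones, so A# moves to pitch class 8. On the letter G that is G#.

G#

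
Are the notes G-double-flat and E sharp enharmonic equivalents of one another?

Yes

Gbb is pitch class 5; E# is pitch class 5.
All spellings map to pitch class 5, so they are enharmonically equivalent.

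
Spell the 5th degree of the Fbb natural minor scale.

Cbb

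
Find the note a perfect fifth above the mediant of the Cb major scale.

Bb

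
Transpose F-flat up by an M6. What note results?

Db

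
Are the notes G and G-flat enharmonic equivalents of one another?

No

Two spellings are enharmonically equivalent only if they share a pitch class.
Here G → 7, Gb → 6; 6 ≠ 7, so they are not.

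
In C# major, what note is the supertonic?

D#

Degree 2 takes the letter 1 step above C, which is D.
In major, degree 2 sits 2 semitones above the tonic. C# + 2 semitones is pitch class 3, spelled on D as D#.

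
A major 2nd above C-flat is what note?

Db

C up a major second is D, so the target letter is D.
From Cb, a major second is 2 semitones up: Db.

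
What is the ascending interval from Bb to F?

perfect fifth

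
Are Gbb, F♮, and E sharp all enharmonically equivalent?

Yes

Gbb = pitch class 5 and F = pitch class 5 and E# = pitch class 5 — the same pitch class, so they are enharmonic equivalents.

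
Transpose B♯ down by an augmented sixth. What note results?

A sixth below B lands on the letter D.
An augmented sixth spans 10 semitones, so B# moves to pitch class 2. On the letter D that is D.

D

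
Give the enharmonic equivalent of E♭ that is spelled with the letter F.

Plain F sits 2 semitones above Eb, so on the letter F the same pitch needs a double flat: Fbb.

Fbb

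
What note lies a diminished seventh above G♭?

G up a major seventh is F#, so the target letter is F.
From Gb, a diminished seventh is 9 semitones up: Fbb.

Fbb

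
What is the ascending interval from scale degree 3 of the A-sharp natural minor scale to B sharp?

major seventh

Scale degree 3 of A# natural minor is C#.
C# up to B#: letters C→B make it a seventh; 11 semitones makes it major.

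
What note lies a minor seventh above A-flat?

Gb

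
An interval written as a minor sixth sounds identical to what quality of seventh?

doubly diminished

A minor sixth spans 8 semitones.
A seventh spanning 8 semitones is doubly diminished (the major seventh is 11).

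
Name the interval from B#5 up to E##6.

augmented fourth

Counting letters B–C–D–E gives a fourth.
B#→E## = 6 semitones, 1 wider than the perfect fourth (5), so augmented.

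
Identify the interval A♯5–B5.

minor second

The letter names run A→B, a span of 1 letter step, so the interval is some kind of second.
A# to B is 1 semitone. A major second is 2, so 1 makes it minor.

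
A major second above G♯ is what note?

G up a major second is A, so the target letter is A.
From G#, a major second is 2 semitones up: A#.

A#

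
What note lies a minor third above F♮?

Ab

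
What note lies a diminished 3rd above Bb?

Dbb

B up a major third is D#, so the target letter is D.
From Bb, a diminished third is 2 semitones up: Dbb.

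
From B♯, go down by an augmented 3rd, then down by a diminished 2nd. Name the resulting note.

An augmented third down from B# is G (letter G, 5 semitones down).
A diminished second down from G is F## (letter F, 0 semitones down).

F##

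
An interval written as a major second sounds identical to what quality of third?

diminished

A major second spans 2 semitones.
A third spanning 2 semitones is diminished (the major third is 4).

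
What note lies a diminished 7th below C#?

D##

A seventh below C lands on the letter D.
A diminished seventh spans 9 semitones, so C# moves to pitch class 4. On the letter D that is D##.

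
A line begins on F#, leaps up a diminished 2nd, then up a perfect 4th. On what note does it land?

Cb

A diminished second up from F# is Gb (letter G, 0 semitones up).
A perfect fourth up from Gb is Cb (letter C, 5 semitones up).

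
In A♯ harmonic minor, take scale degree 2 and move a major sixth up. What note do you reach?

Scale degree 2 of A# harmonic minor is B#.
A major sixth (9 semitones) above B# lands on the letter G, giving G##.

G##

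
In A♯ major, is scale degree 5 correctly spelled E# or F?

E#

Each scale degree takes a distinct letter name. Degree 5 of a scale on A must use the letter E.
E# and F are enharmonically the same pitch, but only E# uses the letter E, so it is the correct spelling here.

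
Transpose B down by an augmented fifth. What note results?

Eb

B down a perfect fifth is E, so the target letter is E.
From B, an augmented fifth is 8 semitones down: Eb.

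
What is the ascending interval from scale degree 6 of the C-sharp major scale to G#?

Scale degree 6 of C# major is A#.
A# up to G#: letters A→G make it a seventh; 10 semitones makes it minor.

minor seventh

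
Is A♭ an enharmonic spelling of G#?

Yes

Ab is pitch class 8; G# is pitch class 8.
All spellings map to pitch class 8, so they are enharmonically equivalent.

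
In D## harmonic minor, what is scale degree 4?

G##

Degree 4 takes the letter 3 steps above D, which is G.
In harmonic minor, degree 4 sits 5 semitones above the tonic. D## + 5 semitones is pitch class 9, spelled on G as G##.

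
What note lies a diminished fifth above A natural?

A fifth above A lands on the letter E.
A diminished fifth spans 6 semitones, so A moves to pitch class 3. On the letter E that is Eb.

Eb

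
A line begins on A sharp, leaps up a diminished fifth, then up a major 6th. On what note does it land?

A diminished fifth up from A# is E (letter E, 6 semitones up).
A major sixth up from E is C# (letter C, 9 semitones up).

C#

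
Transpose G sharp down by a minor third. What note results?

G down a major third is Eb, so the target letter is E.
From G#, a minor third is 3 semitones down: E#.

E#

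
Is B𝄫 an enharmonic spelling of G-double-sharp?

Bbb = pitch class 9 and G## = pitch class 9 — the same pitch class, so they are enharmonic equivalents.

Yes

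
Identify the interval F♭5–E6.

augmented seventh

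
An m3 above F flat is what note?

Abb

F up a major third is A, so the target letter is A.
From Fb, a minor third is 3 semitones up: Abb.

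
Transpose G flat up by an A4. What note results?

C

G up a perfect fourth is C, so the target letter is C.
From Gb, an augmented fourth is 6 semitones up: C.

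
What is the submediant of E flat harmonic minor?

Degree 6 takes the letter 5 steps above E, which is C.
In harmonic minor, degree 6 sits 8 semitones above the tonic. Eb + 8 semitones is pitch class 11, spelled on C as Cb.

Cb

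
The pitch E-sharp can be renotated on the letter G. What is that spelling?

Gbb

Plain G sits 2 semitones above E#, so on the letter G the same pitch needs a double flat: Gbb.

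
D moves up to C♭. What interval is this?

diminished seventh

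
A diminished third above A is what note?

Cb

A third above A lands on the letter C.
A diminished third spans 2 semitones, so A moves to pitch class 11. On the letter C that is Cb.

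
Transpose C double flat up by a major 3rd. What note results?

Ebb

C up a major third is E, so the target letter is E.
From Cbb, a major third is 4 semitones up: Ebb.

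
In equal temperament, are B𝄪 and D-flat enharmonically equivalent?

B## is pitch class 1; Db is pitch class 1.
All spellings map to pitch class 1, so they are enharmonically equivalent.

Yes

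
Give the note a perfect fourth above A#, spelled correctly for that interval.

D#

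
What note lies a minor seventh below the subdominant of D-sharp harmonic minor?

A#

The subdominant of D# harmonic minor is G#.
A minor seventh (10 semitones) below G# lands on the letter A, giving A#.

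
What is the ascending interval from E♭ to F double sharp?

doubly augmented second

Counting letters E–F gives a second.
Eb→F## = 4 semitones, 2 wider than the major second (2), so doubly augmented.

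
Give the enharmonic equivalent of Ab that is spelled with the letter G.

G#

Plain G sits 1 semitone below Ab, so on the letter G the same pitch needs a sharp: G#.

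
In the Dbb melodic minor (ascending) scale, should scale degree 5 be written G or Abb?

Abb

Each scale degree takes a distinct letter name. Degree 5 of a scale on D must use the letter A.
Abb and G are enharmonically the same pitch, but only Abb uses the letter A, so it is the correct spelling here.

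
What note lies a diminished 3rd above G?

Bbb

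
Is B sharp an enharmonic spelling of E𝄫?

No

B# is pitch class 0; Ebb is pitch class 2.
The pitch classes differ (0 vs. 2), so they are not enharmonic equivalents.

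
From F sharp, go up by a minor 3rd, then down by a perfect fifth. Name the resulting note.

A minor third up from F# is A (letter A, 3 semitones up).
A perfect fifth down from A is D (letter D, 7 semitones down).

D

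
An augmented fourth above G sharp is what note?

C##

G up a perfect fourth is C, so the target letter is C.
From G#, an augmented fourth is 6 semitones up: C##.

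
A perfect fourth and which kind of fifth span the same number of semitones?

doubly diminished

A perfect fourth spans 5 semitones.
A fifth spanning 5 semitones is doubly diminished (the perfect fifth is 7).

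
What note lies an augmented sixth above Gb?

G up a major sixth is E, so the target letter is E.
From Gb, an augmented sixth is 10 semitones up: E.

E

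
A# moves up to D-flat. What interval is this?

doubly diminished fourth

Counting letters A–B–C–D gives a fourth.
A#→Db = 3 semitones, 2 narrower than the perfect fourth (5), so doubly diminished.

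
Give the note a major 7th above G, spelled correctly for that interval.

A seventh above G lands on the letter F.
A major seventh spans 11 semitones, so G moves to pitch class 6. On the letter F that is F#.

F#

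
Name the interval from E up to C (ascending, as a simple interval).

minor sixth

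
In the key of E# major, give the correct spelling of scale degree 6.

C##

Degree 6 takes the letter 5 steps above E, which is C.
In major, degree 6 sits 9 semitones above the tonic. E# + 9 semitones is pitch class 2, spelled on C as C##.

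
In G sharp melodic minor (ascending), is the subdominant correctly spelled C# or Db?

Each scale degree takes a distinct letter name. Degree 4 of a scale on G must use the letter C.
C# and Db are enharmonically the same pitch, but only C# uses the letter C, so it is the correct spelling here.

C#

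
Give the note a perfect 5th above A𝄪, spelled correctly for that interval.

E##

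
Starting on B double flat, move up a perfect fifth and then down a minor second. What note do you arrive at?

A perfect fifth up from Bbb is Fb (letter F, 7 semitones up).
A minor second down from Fb is Eb (letter E, 1 semitone down).

Eb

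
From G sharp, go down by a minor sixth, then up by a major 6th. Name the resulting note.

G##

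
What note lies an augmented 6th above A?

F##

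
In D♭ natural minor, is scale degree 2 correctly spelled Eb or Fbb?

Eb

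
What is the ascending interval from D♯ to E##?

Counting letters D–E gives a second.
D#→E## = 3 semitones, 1 wider than the major second (2), so augmented.

augmented second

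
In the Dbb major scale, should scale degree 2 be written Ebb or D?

Ebb

Each scale degree takes a distinct letter name. Degree 2 of a scale on D must use the letter E.
Ebb and D are enharmonically the same pitch, but only Ebb uses the letter E, so it is the correct spelling here.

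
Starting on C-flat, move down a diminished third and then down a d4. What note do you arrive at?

E#

A diminished third down from Cb is A (letter A, 2 semitones down).
A diminished fourth down from A is E# (letter E, 4 semitones down).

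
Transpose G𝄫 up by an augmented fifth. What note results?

Db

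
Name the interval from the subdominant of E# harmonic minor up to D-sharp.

The subdominant of E# harmonic minor is A#.
A# up to D#: letters A→D make it a fourth; 5 semitones makes it perfect.

perfect fourth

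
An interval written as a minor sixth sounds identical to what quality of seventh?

doubly diminished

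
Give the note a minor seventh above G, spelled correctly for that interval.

A seventh above G lands on the letter F.
A minor seventh spans 10 semitones, so G moves to pitch class 5. On the letter F that is F.

F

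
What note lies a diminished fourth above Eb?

Abb

A fourth above E lands on the letter A.
A diminished fourth spans 4 semitones, so Eb moves to pitch class 7. On the letter A that is Abb.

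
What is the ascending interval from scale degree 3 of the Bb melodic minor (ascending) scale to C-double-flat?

diminished seventh

Scale degree 3 of Bb melodic minor (ascending) is Db.
Db up to Cbb: letters D→C make it a seventh; 9 semitones makes it diminished.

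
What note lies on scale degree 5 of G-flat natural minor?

Db

The Gb natural minor scale runs Gb Ab Bbb Cb Db Ebb Fb.
Degree 5 is Db.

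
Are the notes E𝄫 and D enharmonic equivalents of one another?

Ebb = pitch class 2 and D = pitch class 2 — the same pitch class, so they are enharmonic equivalents.

Yes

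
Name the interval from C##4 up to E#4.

Counting letters C–D–E gives a third.
C##→E# = 3 semitones, 1 narrower than the major third (4), so minor.

minor third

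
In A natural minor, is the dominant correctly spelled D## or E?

E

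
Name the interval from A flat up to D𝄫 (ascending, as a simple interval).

diminished fourth

The letter names run A→D, a span of 3 letter steps, so the interval is some kind of fourth.
Ab to Dbb is 4 semitones. A perfect fourth is 5, so 4 makes it diminished.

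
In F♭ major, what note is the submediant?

Db

The Fb major scale runs Fb Gb Ab Bbb Cb Db Eb.
Degree 6 is Db.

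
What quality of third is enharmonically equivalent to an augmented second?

An augmented second spans 3 semitones.
A third spanning 3 semitones is minor (the major third is 4).

minor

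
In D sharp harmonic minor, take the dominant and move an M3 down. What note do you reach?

The dominant of D# harmonic minor is A#.
A major third (4 semitones) below A# lands on the letter F, giving F#.

F#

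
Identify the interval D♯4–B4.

minor sixth

The letter names run D→B, a span of 5 letter steps, so the interval is some kind of sixth.
D# to B is 8 semitones. A major sixth is 9, so 8 makes it minor.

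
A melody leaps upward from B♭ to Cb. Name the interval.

minor second

Counting letters B–C gives a second.
Bb→Cb = 1 semitone, 1 narrower than the major second (2), so minor.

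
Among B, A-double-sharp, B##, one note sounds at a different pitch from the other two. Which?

B##

In 12-tone equal temperament, enharmonic equivalents share a pitch class. B is pitch class 11; A## is pitch class 11; B## is pitch class 1.
B and A## share pitch class 11, while B## is pitch class 1.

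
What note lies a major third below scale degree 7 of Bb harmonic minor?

Scale degree 7 of Bb harmonic minor is A.
A major third (4 semitones) below A lands on the letter F, giving F.

F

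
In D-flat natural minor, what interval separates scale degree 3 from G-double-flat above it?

minor second

Scale degree 3 of Db natural minor is Fb.
Fb up to Gbb: letters F→G make it a second; 1 semitone makes it minor.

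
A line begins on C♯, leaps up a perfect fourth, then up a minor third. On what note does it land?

A perfect fourth up from C# is F# (letter F, 5 semitones up).
A minor third up from F# is A (letter A, 3 semitones up).

A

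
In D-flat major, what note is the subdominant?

The Db major scale runs Db Eb F Gb Ab Bb C.
Degree 4 is Gb.

Gb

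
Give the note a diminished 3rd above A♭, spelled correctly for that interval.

Cbb

A up a major third is C#, so the target letter is C.
From Ab, a diminished third is 2 semitones up: Cbb.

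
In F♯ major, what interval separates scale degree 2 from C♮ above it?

Scale degree 2 of F# major is G#.
G# up to C: letters G→C make it a fourth; 4 semitones makes it diminished.

diminished fourth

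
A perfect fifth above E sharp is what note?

A fifth above E lands on the letter B.
A perfect fifth spans 7 semitones, so E# moves to pitch class 0. On the letter B that is B#.

B#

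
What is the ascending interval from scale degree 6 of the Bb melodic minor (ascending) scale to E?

Scale degree 6 of Bb melodic minor (ascending) is G.
G up to E: letters G→E make it a sixth; 9 semitones makes it major.

major sixth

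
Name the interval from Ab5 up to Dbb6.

The letter names run A→D, a span of 3 letter steps, so the interval is some kind of fourth.
Ab to Dbb is 4 semitones. A perfect fourth is 5, so 4 makes it diminished.

diminished fourth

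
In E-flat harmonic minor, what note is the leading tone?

D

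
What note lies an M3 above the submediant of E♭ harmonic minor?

Eb

The submediant of Eb harmonic minor is Cb.
A major third (4 semitones) above Cb lands on the letter E, giving Eb.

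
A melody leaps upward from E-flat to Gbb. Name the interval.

diminished third

Counting letters E–F–G gives a third.
Eb→Gbb = 2 semitones, 2 narrower than the major third (4), so diminished.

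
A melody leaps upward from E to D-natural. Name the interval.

minor seventh

The letter names run E→D, a span of 6 letter steps, so the interval is some kind of seventh.
E to D is 10 semitones. A major seventh is 11, so 10 makes it minor.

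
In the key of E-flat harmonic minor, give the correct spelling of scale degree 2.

F

The Eb harmonic minor scale runs Eb F Gb Ab Bb Cb D.
Degree 2 is F.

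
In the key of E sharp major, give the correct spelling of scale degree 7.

Degree 7 takes the letter 6 steps above E, which is D.
In major, degree 7 sits 11 semitones above the tonic. E# + 11 semitones is pitch class 4, spelled on D as D##.

D##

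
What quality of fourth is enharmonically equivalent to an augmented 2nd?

doubly diminished

An augmented second spans 3 semitones.
A fourth spanning 3 semitones is doubly diminished (the perfect fourth is 5).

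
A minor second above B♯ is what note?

A second above B lands on the letter C.
A minor second spans 1 semitone, so B# moves to pitch class 1. On the letter C that is C#.

C#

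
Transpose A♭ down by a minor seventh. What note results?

A down a major seventh is Bb, so the target letter is B.
From Ab, a minor seventh is 10 semitones down: Bb.

Bb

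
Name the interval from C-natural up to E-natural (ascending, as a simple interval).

major third

The letter names run C→E, a span of 2 letter steps, so the interval is some kind of third.
C to E is 4 semitones. A major third is 4, so 4 makes it major.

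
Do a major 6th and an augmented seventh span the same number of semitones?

No

A major sixth spans 9 semitones; an augmented seventh spans 12.
The spans differ, so they are not enharmonic equivalents.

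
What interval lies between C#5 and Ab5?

The letter names run C→A, a span of 5 letter steps, so the interval is some kind of sixth.
C# to Ab is 7 semitones. A major sixth is 9, so 7 makes it diminished.

diminished sixth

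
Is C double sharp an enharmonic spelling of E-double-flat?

C## is pitch class 2; Ebb is pitch class 2.
All spellings map to pitch class 2, so they are enharmonically equivalent.

Yes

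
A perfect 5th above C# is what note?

G#

C up a perfect fifth is G, so the target letter is G.
From C#, a perfect fifth is 7 semitones up: G#.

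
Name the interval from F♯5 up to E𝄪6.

augmented seventh

The letter names run F→E, a span of 6 letter steps, so the interval is some kind of seventh.
F# to E## is 12 semitones. A major seventh is 11, so 12 makes it augmented.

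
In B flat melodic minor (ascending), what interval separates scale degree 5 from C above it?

Scale degree 5 of Bb melodic minor (ascending) is F.
F up to C: letters F→C make it a fifth; 7 semitones makes it perfect.

perfect fifth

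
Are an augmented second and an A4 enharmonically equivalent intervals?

No

An augmented second spans 3 semitones; an augmented fourth spans 6.
The spans differ, so they are not enharmonic equivalents.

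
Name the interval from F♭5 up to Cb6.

perfect fifth

The letter names run F→C, a span of 4 letter steps, so the interval is some kind of fifth.
Fb to Cb is 7 semitones. A perfect fifth is 7, so 7 makes it perfect.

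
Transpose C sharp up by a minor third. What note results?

C up a major third is E, so the target letter is E.
From C#, a minor third is 3 semitones up: E.

E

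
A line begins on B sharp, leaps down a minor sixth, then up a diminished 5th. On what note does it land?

A#

A minor sixth down from B# is D## (letter D, 8 semitones down).
A diminished fifth up from D## is A# (letter A, 6 semitones up).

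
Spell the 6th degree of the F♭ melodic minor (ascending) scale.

Degree 6 takes the letter 5 steps above F, which is D.
In melodic minor (ascending), degree 6 sits 9 semitones above the tonic. Fb + 9 semitones is pitch class 1, spelled on D as Db.

Db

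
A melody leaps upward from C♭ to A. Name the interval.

augmented sixth

The letter names run C→A, a span of 5 letter steps, so the interval is some kind of sixth.
Cb to A is 10 semitones. A major sixth is 9, so 10 makes it augmented.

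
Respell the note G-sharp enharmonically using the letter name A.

G# is pitch class 8. The letter A alone is pitch class 9.
To reach pitch class 8 from A requires an offset of -1 semitone, i.e. flat: Ab.

Ab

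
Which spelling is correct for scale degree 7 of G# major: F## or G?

F##

Each scale degree takes a distinct letter name. Degree 7 of a scale on G must use the letter F.
F## and G are enharmonically the same pitch, but only F## uses the letter F, so it is the correct spelling here.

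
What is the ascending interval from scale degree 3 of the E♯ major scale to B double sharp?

Scale degree 3 of E# major is G##.
G## up to B##: letters G→B make it a third; 4 semitones makes it major.

major third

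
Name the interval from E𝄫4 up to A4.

doubly augmented fourth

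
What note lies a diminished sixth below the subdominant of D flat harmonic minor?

The subdominant of Db harmonic minor is Gb.
A diminished sixth (7 semitones) below Gb lands on the letter B, giving B.

B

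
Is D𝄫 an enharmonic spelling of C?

Dbb is pitch class 0; C is pitch class 0.
All spellings map to pitch class 0, so they are enharmonically equivalent.

Yes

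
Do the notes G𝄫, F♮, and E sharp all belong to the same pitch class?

Gbb = pitch class 5 and F = pitch class 5 and E# = pitch class 5 — the same pitch class, so they are enharmonic equivalents.

Yes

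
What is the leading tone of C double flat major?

Degree 7 takes the letter 6 steps above C, which is B.
In major, degree 7 sits 11 semitones above the tonic. Cbb + 11 semitones is pitch class 9, spelled on B as Bbb.

Bbb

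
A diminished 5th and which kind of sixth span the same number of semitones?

A diminished fifth spans 6 semitones.
A sixth spanning 6 semitones is doubly diminished (the major sixth is 9).

doubly diminished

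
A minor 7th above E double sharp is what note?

D##

E up a major seventh is D#, so the target letter is D.
From E##, a minor seventh is 10 semitones up: D##.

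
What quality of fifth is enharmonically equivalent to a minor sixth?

augmented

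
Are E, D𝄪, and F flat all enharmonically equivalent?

Yes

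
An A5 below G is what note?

Cb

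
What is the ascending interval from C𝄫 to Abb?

major sixth

The letter names run C→A, a span of 5 letter steps, so the interval is some kind of sixth.
Cbb to Abb is 9 semitones. A major sixth is 9, so 9 makes it major.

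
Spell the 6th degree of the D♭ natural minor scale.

Bbb

Degree 6 takes the letter 5 steps above D, which is B.
In natural minor, degree 6 sits 8 semitones above the tonic. Db + 8 semitones is pitch class 9, spelled on B as Bbb.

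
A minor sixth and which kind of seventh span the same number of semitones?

A minor sixth spans 8 semitones.
A seventh spanning 8 semitones is doubly diminished (the major seventh is 11).

doubly diminished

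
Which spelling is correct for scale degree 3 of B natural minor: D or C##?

Each scale degree takes a distinct letter name. Degree 3 of a scale on B must use the letter D.
D and C## are enharmonically the same pitch, but only D uses the letter D, so it is the correct spelling here.

D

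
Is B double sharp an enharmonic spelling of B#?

No

Two spellings are enharmonically equivalent only if they share a pitch class.
Here B## → 1, B# → 0; 0 ≠ 1, so they are not.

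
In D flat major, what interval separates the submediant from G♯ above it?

augmented sixth

The submediant of Db major is Bb.
Bb up to G#: letters B→G make it a sixth; 10 semitones makes it augmented.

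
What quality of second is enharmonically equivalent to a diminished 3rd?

A diminished third spans 2 semitones.
A second spanning 2 semitones is major (the major second is 2).

major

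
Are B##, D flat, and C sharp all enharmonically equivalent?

Yes

B## is pitch class 1; Db is pitch class 1; C# is pitch class 1.
All spellings map to pitch class 1, so they are enharmonically equivalent.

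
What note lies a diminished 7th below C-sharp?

D##

A seventh below C lands on the letter D.
A diminished seventh spans 9 semitones, so C# moves to pitch class 4. On the letter D that is D##.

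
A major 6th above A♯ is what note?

F##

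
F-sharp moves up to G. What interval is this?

minor second

The letter names run F→G, a span of 1 letter step, so the interval is some kind of second.
F# to G is 1 semitone. A major second is 2, so 1 makes it minor.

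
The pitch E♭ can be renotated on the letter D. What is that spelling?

D#

Eb is pitch class 3. The letter D alone is pitch class 2.
To reach pitch class 3 from D requires an offset of +1 semitone, i.e. sharp: D#.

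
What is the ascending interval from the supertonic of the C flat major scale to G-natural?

augmented fourth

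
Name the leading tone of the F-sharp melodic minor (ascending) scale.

E#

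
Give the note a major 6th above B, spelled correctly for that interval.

G#

B up a major sixth is G#, so the target letter is G.
From B, a major sixth is 9 semitones up: G#.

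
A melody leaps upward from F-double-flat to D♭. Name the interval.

The letter names run F→D, a span of 5 letter steps, so the interval is some kind of sixth.
Fbb to Db is 10 semitones. A major sixth is 9, so 10 makes it augmented.

augmented sixth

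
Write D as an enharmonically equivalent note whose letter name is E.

Ebb

D is pitch class 2. The letter E alone is pitch class 4.
To reach pitch class 2 from E requires an offset of -2 semitones, i.e. double flat: Ebb.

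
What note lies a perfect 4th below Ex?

B##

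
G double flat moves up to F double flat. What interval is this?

Counting letters G–A–B–C–D–E–F gives a seventh.
Gbb→Fbb = 10 semitones, 1 narrower than the major seventh (11), so minor.

minor seventh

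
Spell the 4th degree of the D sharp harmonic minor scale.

G#

Degree 4 takes the letter 3 steps above D, which is G.
In harmonic minor, degree 4 sits 5 semitones above the tonic. D# + 5 semitones is pitch class 8, spelled on G as G#.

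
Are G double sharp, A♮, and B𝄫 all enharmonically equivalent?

Yes

G## = pitch class 9 and A = pitch class 9 and Bbb = pitch class 9 — the same pitch class, so they are enharmonic equivalents.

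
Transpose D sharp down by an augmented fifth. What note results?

A fifth below D lands on the letter G.
An augmented fifth spans 8 semitones, so D# moves to pitch class 7. On the letter G that is G.

G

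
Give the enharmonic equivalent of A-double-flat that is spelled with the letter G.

G

Abb is pitch class 7. The letter G alone is pitch class 7.
Pitch class 7 on G needs no accidental: G.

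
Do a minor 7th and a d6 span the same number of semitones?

No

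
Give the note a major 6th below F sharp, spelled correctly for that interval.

A

F down a major sixth is Ab, so the target letter is A.
From F#, a major sixth is 9 semitones down: A.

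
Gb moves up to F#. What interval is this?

Counting letters G–A–B–C–D–E–F gives a seventh.
Gb→F# = 12 semitones, 1 wider than the major seventh (11), so augmented.

augmented seventh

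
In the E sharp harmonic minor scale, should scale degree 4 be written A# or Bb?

A#

Each scale degree takes a distinct letter name. Degree 4 of a scale on E must use the letter A.
A# and Bb are enharmonically the same pitch, but only A# uses the letter A, so it is the correct spelling here.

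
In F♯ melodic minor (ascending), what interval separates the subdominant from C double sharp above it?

The subdominant of F# melodic minor (ascending) is B.
B up to C##: letters B→C make it a second; 3 semitones makes it augmented.

augmented second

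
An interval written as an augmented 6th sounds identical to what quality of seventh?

An augmented sixth spans 10 semitones.
A seventh spanning 10 semitones is minor (the major seventh is 11).

minor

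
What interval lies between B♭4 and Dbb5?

diminished third

The letter names run B→D, a span of 2 letter steps, so the interval is some kind of third.
Bb to Dbb is 2 semitones. A major third is 4, so 2 makes it diminished.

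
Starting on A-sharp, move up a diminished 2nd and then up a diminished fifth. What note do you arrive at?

A diminished second up from A# is Bb (letter B, 0 semitones up).
A diminished fifth up from Bb is Fb (letter F, 6 semitones up).

Fb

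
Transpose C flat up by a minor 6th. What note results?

A sixth above C lands on the letter A.
A minor sixth spans 8 semitones, so Cb moves to pitch class 7. On the letter A that is Abb.

Abb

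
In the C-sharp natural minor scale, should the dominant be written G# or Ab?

G#

Each scale degree takes a distinct letter name. Degree 5 of a scale on C must use the letter G.
G# and Ab are enharmonically the same pitch, but only G# uses the letter G, so it is the correct spelling here.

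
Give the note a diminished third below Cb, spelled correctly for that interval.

C down a major third is Ab, so the target letter is A.
From Cb, a diminished third is 2 semitones down: A.

A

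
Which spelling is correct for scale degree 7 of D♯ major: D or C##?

C##

Each scale degree takes a distinct letter name. Degree 7 of a scale on D must use the letter C.
C## and D are enharmonically the same pitch, but only C## uses the letter C, so it is the correct spelling here.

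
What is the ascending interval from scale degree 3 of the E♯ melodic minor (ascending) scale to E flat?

Scale degree 3 of E# melodic minor (ascending) is G#.
G# up to Eb: letters G→E make it a sixth; 7 semitones makes it diminished.

diminished sixth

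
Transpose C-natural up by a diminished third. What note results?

C up a major third is E, so the target letter is E.
From C, a diminished third is 2 semitones up: Ebb.

Ebb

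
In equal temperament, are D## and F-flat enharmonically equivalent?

Yes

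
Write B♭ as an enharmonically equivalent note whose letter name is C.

Cbb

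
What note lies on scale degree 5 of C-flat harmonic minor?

The Cb harmonic minor scale runs Cb Db Ebb Fb Gb Abb Bb.
Degree 5 is Gb.

Gb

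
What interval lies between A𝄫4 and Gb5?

The letter names run A→G, a span of 6 letter steps, so the interval is some kind of seventh.
Abb to Gb is 11 semitones. A major seventh is 11, so 11 makes it major.

major seventh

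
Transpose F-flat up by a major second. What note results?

F up a major second is G, so the target letter is G.
From Fb, a major second is 2 semitones up: Gb.

Gb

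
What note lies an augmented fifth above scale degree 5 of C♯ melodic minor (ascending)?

D##

Scale degree 5 of C# melodic minor (ascending) is G#.
An augmented fifth (8 semitones) above G# lands on the letter D, giving D##.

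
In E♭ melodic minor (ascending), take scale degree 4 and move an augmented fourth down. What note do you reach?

Scale degree 4 of Eb melodic minor (ascending) is Ab.
An augmented fourth (6 semitones) below Ab lands on the letter E, giving Ebb.

Ebb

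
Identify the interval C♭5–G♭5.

perfect fifth

Counting letters C–D–E–F–G gives a fifth.
Cb→Gb = 7 semitones, exactly the perfect fifth.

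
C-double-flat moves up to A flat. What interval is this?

augmented sixth

Counting letters C–D–E–F–G–A gives a sixth.
Cbb→Ab = 10 semitones, 1 wider than the major sixth (9), so augmented.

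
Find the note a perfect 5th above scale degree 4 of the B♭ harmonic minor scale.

Bb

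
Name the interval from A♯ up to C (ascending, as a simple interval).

diminished third

Counting letters A–B–C gives a third.
A#→C = 2 semitones, 2 narrower than the major third (4), so diminished.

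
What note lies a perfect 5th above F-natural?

C

F up a perfect fifth is C, so the target letter is C.
From F, a perfect fifth is 7 semitones up: C.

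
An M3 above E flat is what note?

G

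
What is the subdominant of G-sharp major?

C#

Degree 4 takes the letter 3 steps above G, which is C.
In major, degree 4 sits 5 semitones above the tonic. G# + 5 semitones is pitch class 1, spelled on C as C#.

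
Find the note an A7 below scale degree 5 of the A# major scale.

F

Scale degree 5 of A# major is E#.
An augmented seventh (12 semitones) below E# lands on the letter F, giving F.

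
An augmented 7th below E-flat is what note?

A seventh below E lands on the letter F.
An augmented seventh spans 12 semitones, so Eb moves to pitch class 3. On the letter F that is Fbb.

Fbb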